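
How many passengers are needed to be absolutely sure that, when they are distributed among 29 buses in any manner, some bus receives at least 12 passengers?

With 319 passengers one could put exactly 11 in each of the 29 buses, and no bus would reach 12.
One more passenger must land in a bus that already has 11, giving it 12.
So 29 × 11 + 1 = 320 passengers are required.

320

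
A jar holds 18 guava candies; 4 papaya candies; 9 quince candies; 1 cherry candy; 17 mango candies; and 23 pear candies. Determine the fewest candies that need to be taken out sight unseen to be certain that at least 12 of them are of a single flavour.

The 6 flavours are the holes; the candies drawn are the pigeons.
To avoid 12 of any one flavour, the worst case takes at most 11 of each flavour, or every candy of a flavour that has fewer than 11.
That gives 11 + 4 + 9 + 1 + 11 + 11 = 47 candies with no flavour reaching 12.
The next candy forces some flavour to 12, so 47 + 1 = 48.

48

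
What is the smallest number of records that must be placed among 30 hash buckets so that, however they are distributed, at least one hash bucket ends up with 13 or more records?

With 360 records one could put exactly 12 in each of the 30 hash buckets, and no hash bucket would reach 13.
By the pigeonhole principle, one more record must land in a hash bucket that already has 12, giving it 13.
So 30 × 12 + 1 = 361 records are required.

361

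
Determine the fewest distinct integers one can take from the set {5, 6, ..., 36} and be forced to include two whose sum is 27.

Group the elements by complementary pair {x, 27−x}: {5,22}, {6,21}, {7,20}, …, giving 9 two-element pairs and 14 integers whose partner 27−x falls outside [5,36].
By the pigeonhole principle, treating each of those 23 groups as a pigeonhole, one can pick one integer per group — 23 integers — with no two summing to 27.
The 24th integer lands in an occupied pair, forcing a sum of 27.

24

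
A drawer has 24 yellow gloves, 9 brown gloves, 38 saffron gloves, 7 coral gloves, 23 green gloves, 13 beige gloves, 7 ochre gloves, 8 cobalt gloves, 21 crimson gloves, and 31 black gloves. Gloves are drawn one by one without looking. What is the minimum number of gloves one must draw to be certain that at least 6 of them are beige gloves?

In the worst case for collecting beige gloves, every non-beige glove comes out first.
There are 24 + 9 + 38 + 7 + 23 + 7 + 8 + 21 + 31 = 168 non-beige gloves altogether.
After those, each further glove must be beige, so 168 + 6 = 174 draws guarantee 6 beige gloves.

174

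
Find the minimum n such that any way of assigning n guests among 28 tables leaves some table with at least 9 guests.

225

With 224 guests one could put exactly 8 in each of the 28 tables, and no table would reach 9.
One more guest must land in a table that already has 8, giving it 9.
So 28 × 8 + 1 = 225 guests are required.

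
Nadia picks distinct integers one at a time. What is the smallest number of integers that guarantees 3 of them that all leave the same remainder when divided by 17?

35

Pigeonhole: the 17 residue classes mod 17 are the pigeonholes.
With 34 integers one could put 2 in each residue class and have no class reach 3.
The 35th integer pushes some class to 3, so 17·2 + 1 = 35.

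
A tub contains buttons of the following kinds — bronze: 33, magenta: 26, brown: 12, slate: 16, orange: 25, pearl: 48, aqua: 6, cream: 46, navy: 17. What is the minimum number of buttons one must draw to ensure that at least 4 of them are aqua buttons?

In the worst case for collecting aqua buttons, every non-aqua button comes out first.
There are 33 + 26 + 12 + 16 + 25 + 48 + 46 + 17 = 223 non-aqua buttons altogether.
After those, each further button must be aqua, so 223 + 4 = 227 draws guarantee 4 aqua buttons.

227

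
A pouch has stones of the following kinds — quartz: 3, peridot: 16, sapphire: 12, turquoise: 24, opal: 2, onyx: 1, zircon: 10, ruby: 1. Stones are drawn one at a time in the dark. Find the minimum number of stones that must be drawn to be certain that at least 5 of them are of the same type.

24

The 8 types are the holes; the stones drawn are the pigeons.
To avoid 5 of any one type, the worst case takes at most 4 of each type, or every stone of a type that has fewer than 4.
That gives 3 + 4 + 4 + 4 + 2 + 1 + 4 + 1 = 23 stones with no type reaching 5.
The next stone forces some type to 5, so 23 + 1 = 24.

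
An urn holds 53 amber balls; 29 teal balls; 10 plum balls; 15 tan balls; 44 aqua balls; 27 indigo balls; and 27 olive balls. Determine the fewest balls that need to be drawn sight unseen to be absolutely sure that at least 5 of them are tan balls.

195

In the worst case for collecting tan balls, every non-tan ball comes out first.
There are 53 + 29 + 10 + 44 + 27 + 27 = 190 non-tan balls altogether.
After those, each further ball must be tan, so 190 + 5 = 195 draws guarantee 5 tan balls.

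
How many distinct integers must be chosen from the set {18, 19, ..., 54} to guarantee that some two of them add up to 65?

A set avoiding the sum 65 can contain at most one of each pair {x, 65−x}, plus the 7 elements whose complement lies outside the range.
The integers 33, …, 54 (22 of them) are such a set: any two sum to at least 33+34 = 67 > 65.
By the pigeonhole principle, any 23rd integer completes one of the 15 pairs, so 23 choices force a sum of 65.

23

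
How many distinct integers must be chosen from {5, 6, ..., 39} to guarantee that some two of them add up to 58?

26

Group the elements by complementary pair {x, 58−x}: {19,39}, {20,38}, {21,37}, …, giving 10 two-element pairs, the single value 29 (it cannot pair with itself since the integers are distinct), and 14 integers whose partner 58−x falls outside [5,39].
Pigeonhole: treating each of those 25 groups as a pigeonhole, one can pick one integer per group — 25 integers — with no two summing to 58.
The 26th integer lands in an occupied pair, forcing a sum of 58.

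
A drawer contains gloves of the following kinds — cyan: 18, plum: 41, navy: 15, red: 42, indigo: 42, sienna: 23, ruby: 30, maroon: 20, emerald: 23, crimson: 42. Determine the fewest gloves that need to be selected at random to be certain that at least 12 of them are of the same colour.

An adversary could hand out at most 11 gloves per colour: 11 + 11 + 11 + 11 + 11 + 11 + 11 + 11 + 11 + 11 = 110 gloves and still no colour has 12.
By pigeonhole, one more glove lands in a colour already at 11, so 111 draws are enough and 110 are not.

111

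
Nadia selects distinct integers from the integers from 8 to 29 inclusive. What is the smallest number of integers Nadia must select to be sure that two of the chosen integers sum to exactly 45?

A set avoiding the sum 45 can contain at most one of each pair {x, 45−x}, plus the 8 elements whose complement lies outside the range.
The integers 8, …, 22 (15 of them) are such a set: any two sum to at least 8+9 = 17 and at most 21+22 = 43 < 45.
Any 16th integer completes one of the 7 pairs, so 16 choices force a sum of 45.

16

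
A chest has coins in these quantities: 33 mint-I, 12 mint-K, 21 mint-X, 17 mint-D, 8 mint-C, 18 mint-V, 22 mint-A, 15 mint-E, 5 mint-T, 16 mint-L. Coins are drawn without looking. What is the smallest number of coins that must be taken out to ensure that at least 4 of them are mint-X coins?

150

In the worst case for collecting mint-X coins, every non-mint-X coin comes out first.
There are 33 + 12 + 17 + 8 + 18 + 22 + 15 + 5 + 16 = 146 non-mint-X coins altogether.
After those, each further coin must be mint-X, so 146 + 4 = 150 draws guarantee 4 mint-X coins.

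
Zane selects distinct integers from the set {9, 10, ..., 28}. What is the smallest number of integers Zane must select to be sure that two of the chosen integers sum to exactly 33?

A set avoiding the sum 33 can contain at most one of each pair {x, 33−x}, plus the 4 elements whose complement lies outside the range.
The integers 17, …, 28 (12 of them) are such a set: any two sum to at least 17+18 = 35 > 33.
Any 13th integer completes one of the 8 pairs, so 13 choices force a sum of 33.

13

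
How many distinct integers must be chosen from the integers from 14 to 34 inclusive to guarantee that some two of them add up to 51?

13

Group the elements by complementary pair {x, 51−x}: {17,34}, {18,33}, {19,32}, …, giving 9 two-element pairs and 3 integers whose partner 51−x falls outside [14,34].
By pigeonhole, treating each of those 12 groups as a pigeonhole, one can pick one integer per group — 12 integers — with no two summing to 51.
The 13th integer lands in an occupied pair, forcing a sum of 51.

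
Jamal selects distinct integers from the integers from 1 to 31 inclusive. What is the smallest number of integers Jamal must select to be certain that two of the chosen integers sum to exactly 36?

19

A set avoiding the sum 36 can contain at most one of each pair {x, 36−x}, plus the 5 elements whose complement lies outside the range or equal to its own complement.
The integers 1, …, 18 (18 of them) are such a set: any two sum to at least 1+2 = 3 and at most 17+18 = 35 < 36.
Any 19th integer completes one of the 13 pairs, so 19 choices force a sum of 36.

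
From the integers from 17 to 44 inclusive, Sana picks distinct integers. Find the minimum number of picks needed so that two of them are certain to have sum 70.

20

A set avoiding the sum 70 can contain at most one of each pair {x, 70−x}, plus the 10 elements whose complement lies outside the range or equal to its own complement.
The integers 17, …, 35 (19 of them) are such a set: any two sum to at least 17+18 = 35 and at most 34+35 = 69 < 70.
Any 20th integer completes one of the 9 pairs, so 20 choices force a sum of 70.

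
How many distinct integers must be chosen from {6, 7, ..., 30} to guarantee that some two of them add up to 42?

Two chosen integers sum to 42 exactly when both halves of some pair {x, 42−x} with 12 ≤ x ≤ 42−x ≤ 30 are chosen — 9 such pairs.
The remaining 7 elements (those with no distinct partner in range) can never complete a 42-sum, so the worst case takes all of them and one from each pair: 7 + 9 = 16.
By the pigeonhole principle, the 17th integer has to be the second member of some pair, so 16 + 1 = 17.

17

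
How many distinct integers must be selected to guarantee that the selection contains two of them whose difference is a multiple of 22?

23

Integers whose pairwise differences are multiples of 22 are exactly those sharing a remainder mod 22. By pigeonhole, the 22 residue classes mod 22 are the pigeonholes.
With 22 integers one could put 1 in each residue class and have no class reach 2.
The 23rd integer pushes some class to 2, so 22·1 + 1 = 23.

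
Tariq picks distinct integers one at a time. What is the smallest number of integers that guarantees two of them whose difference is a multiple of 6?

Integers whose pairwise differences are multiples of 6 are exactly those sharing a remainder mod 6. By the pigeonhole principle, the 6 residue classes mod 6 are the pigeonholes.
With 6 integers one could put 1 in each residue class and have no class reach 2.
The 7th integer pushes some class to 2, so 6·1 + 1 = 7.

7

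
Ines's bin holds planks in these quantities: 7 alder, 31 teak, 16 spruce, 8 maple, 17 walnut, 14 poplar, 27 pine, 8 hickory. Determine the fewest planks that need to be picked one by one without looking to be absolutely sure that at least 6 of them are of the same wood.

An adversary could hand out at most 5 planks per wood: 5 + 5 + 5 + 5 + 5 + 5 + 5 + 5 = 40 planks and still no wood has 6.
By pigeonhole, one more plank lands in a wood already at 5, so 41 draws are enough and 40 are not.

41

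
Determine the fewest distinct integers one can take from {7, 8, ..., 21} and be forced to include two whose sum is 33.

11

Group the elements by complementary pair {x, 33−x}: {12,21}, {13,20}, {14,19}, …, giving 5 two-element pairs and 5 integers whose partner 33−x falls outside [7,21].
Treating each of those 10 groups as a pigeonhole, one can pick one integer per group — 10 integers — with no two summing to 33.
The 11th integer lands in an occupied pair, forcing a sum of 33.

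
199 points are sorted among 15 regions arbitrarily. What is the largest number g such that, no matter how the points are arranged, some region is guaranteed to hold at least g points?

14

By the pigeonhole principle, the 15 regions are the holes and the 199 points are the pigeons.
If every region held at most 13 points, the total would be at most 15 × 13 = 195, which is less than 199.
So some region holds at least ⌈199/15⌉ = 14 points.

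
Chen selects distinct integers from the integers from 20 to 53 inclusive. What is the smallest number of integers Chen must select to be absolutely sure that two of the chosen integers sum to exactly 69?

20

Two chosen integers sum to 69 exactly when both halves of some pair {x, 69−x} with 20 ≤ x ≤ 69−x ≤ 49 are chosen — 15 such pairs.
The remaining 4 elements (those with no distinct partner in range) can never complete a 69-sum, so the worst case takes all of them and one from each pair: 4 + 15 = 19.
The 20th integer has to be the second member of some pair, so 19 + 1 = 20.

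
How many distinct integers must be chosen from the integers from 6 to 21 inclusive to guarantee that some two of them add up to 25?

Two chosen integers sum to 25 exactly when both halves of some pair {x, 25−x} with 6 ≤ x ≤ 25−x ≤ 19 are chosen — 7 such pairs.
The remaining 2 elements (those with no distinct partner in range) can never complete a 25-sum, so the worst case takes all of them and one from each pair: 2 + 7 = 9.
The 10th integer has to be the second member of some pair, so 9 + 1 = 10.

10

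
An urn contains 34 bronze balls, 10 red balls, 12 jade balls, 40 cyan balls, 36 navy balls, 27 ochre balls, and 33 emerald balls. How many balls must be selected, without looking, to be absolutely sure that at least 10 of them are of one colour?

An adversary could hand out at most 9 balls per colour: 9 + 9 + 9 + 9 + 9 + 9 + 9 = 63 balls and still no colour has 10.
One more ball lands in a colour already at 9, so 64 draws are enough and 63 are not.

64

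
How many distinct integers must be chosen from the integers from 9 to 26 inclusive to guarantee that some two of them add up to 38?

Two chosen integers sum to 38 exactly when both halves of some pair {x, 38−x} with 12 ≤ x ≤ 38−x ≤ 26 are chosen — 7 such pairs.
The remaining 4 elements (those with no distinct partner in range) can never complete a 38-sum, so the worst case takes all of them and one from each pair: 4 + 7 = 11.
By pigeonhole, the 12th integer has to be the second member of some pair, so 11 + 1 = 12.

12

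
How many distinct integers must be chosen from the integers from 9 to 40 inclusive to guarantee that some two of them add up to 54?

20

Group the elements by complementary pair {x, 54−x}: {14,40}, {15,39}, {16,38}, …, giving 13 two-element pairs, the single value 27 (it cannot pair with itself since the integers are distinct), and 5 integers whose partner 54−x falls outside [9,40].
By the pigeonhole principle, treating each of those 19 groups as a pigeonhole, one can pick one integer per group — 19 integers — with no two summing to 54.
The 20th integer lands in an occupied pair, forcing a sum of 54.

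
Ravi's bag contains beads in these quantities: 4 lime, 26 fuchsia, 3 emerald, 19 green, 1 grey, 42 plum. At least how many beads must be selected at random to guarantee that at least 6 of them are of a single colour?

By pigeonhole, the 6 colours are the holes; the beads drawn are the pigeons.
To avoid 6 of any one colour, the worst case takes at most 5 of each colour, or every bead of a colour that has fewer than 5.
That gives 4 + 5 + 3 + 5 + 1 + 5 = 23 beads with no colour reaching 6.
The next bead forces some colour to 6, so 23 + 1 = 24.

24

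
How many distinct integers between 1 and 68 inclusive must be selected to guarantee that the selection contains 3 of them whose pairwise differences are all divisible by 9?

Integers whose pairwise differences are multiples of 9 are exactly those sharing a remainder mod 9. By pigeonhole, the 9 residue classes mod 9 are the pigeonholes.
With 18 integers one could put 2 in each residue class and have no class reach 3.
The 19th integer pushes some class to 3, so 9·2 + 1 = 19.

19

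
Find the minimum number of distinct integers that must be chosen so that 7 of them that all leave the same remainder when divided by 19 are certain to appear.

By the pigeonhole principle, the 19 residue classes mod 19 are the pigeonholes.
With 114 integers one could put 6 in each residue class and have no class reach 7.
The 115th integer pushes some class to 7, so 19·6 + 1 = 115.

115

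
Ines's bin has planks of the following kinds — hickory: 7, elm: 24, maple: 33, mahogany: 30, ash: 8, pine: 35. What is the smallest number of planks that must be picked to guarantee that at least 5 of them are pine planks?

In the worst case for collecting pine planks, every non-pine plank comes out first.
There are 7 + 24 + 33 + 30 + 8 = 102 non-pine planks altogether.
After those, each further plank must be pine, so 102 + 5 = 107 draws guarantee 5 pine planks.

107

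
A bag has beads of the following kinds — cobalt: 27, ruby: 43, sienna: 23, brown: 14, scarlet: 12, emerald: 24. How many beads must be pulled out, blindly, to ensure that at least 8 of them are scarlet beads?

In the worst case for collecting scarlet beads, every non-scarlet bead comes out first.
There are 27 + 43 + 23 + 14 + 24 = 131 non-scarlet beads altogether.
After those, each further bead must be scarlet, so 131 + 8 = 139 draws guarantee 8 scarlet beads.

139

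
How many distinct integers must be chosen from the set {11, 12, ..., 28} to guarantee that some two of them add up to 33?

Group the elements by complementary pair {x, 33−x}: {11,22}, {12,21}, {13,20}, …, giving 6 two-element pairs and 6 integers whose partner 33−x falls outside [11,28].
Treating each of those 12 groups as a pigeonhole, one can pick one integer per group — 12 integers — with no two summing to 33.
The 13th integer lands in an occupied pair, forcing a sum of 33.

13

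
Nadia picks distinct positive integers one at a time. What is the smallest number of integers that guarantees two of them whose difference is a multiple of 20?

21

Integers whose pairwise differences are multiples of 20 are exactly those sharing a remainder mod 20. By pigeonhole, the 20 residue classes mod 20 are the pigeonholes.
With 20 integers one could put 1 in each residue class and have no class reach 2.
The 21st integer pushes some class to 2, so 20·1 + 1 = 21.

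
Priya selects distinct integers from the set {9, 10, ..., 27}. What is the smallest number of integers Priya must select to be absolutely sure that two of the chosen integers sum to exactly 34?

Group the elements by complementary pair {x, 34−x}: {9,25}, {10,24}, {11,23}, …, giving 8 two-element pairs; the single value 17 (it cannot pair with itself since the integers are distinct); and 2 integers whose partner 34−x falls outside [9,27].
Treating each of those 11 groups as a pigeonhole, one can pick one integer per group — 11 integers — with no two summing to 34.
The 12th integer lands in an occupied pair, forcing a sum of 34.

12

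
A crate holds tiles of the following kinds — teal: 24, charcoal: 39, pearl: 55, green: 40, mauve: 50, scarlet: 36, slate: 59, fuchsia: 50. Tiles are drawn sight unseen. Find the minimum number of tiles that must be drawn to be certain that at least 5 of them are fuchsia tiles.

308

In the worst case for collecting fuchsia tiles, every non-fuchsia tile comes out first.
There are 24 + 39 + 55 + 40 + 50 + 36 + 59 = 303 non-fuchsia tiles altogether.
After those, each further tile must be fuchsia, so 303 + 5 = 308 draws guarantee 5 fuchsia tiles.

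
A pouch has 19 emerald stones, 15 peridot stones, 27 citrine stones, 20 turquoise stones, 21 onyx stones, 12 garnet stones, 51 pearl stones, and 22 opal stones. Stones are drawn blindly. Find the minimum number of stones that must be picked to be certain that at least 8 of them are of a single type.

By the pigeonhole principle, put each drawn stone into a box by type. The largest draw with every box below 8 takes min(count, 7) from each type.
Σ min(cᵢ, 7) = 7 + 7 + 7 + 7 + 7 + 7 + 7 + 7 = 56.
Draw number 56 + 1 = 57 must push one box to 8.

57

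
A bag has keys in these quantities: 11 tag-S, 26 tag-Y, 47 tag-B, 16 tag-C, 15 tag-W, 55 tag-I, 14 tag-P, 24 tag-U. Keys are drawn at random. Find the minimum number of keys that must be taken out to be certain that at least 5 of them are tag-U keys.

189

In the worst case for collecting tag-U keys, every non-tag-U key comes out first.
There are 11 + 26 + 47 + 16 + 15 + 55 + 14 = 184 non-tag-U keys altogether.
After those, each further key must be tag-U, so 184 + 5 = 189 draws guarantee 5 tag-U keys.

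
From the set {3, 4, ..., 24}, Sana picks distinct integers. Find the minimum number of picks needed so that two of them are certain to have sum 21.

15

A set avoiding the sum 21 can contain at most one of each pair {x, 21−x}, plus the 6 elements whose complement lies outside the range.
The integers 11, …, 24 (14 of them) are such a set: any two sum to at least 11+12 = 23 > 21.
By pigeonhole, any 15th integer completes one of the 8 pairs, so 15 choices force a sum of 21.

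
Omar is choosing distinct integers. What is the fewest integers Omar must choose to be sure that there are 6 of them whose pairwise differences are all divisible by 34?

171

Integers whose pairwise differences are multiples of 34 are exactly those sharing a remainder mod 34. By the pigeonhole principle, the 34 residue classes mod 34 are the pigeonholes.
With 170 integers one could put 5 in each residue class and have no class reach 6.
The 171st integer pushes some class to 6, so 34·5 + 1 = 171.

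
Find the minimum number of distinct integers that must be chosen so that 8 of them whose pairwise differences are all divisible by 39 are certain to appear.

Integers whose pairwise differences are multiples of 39 are exactly those sharing a remainder mod 39. The 39 residue classes mod 39 are the pigeonholes.
With 273 integers one could put 7 in each residue class and have no class reach 8.
The 274th integer pushes some class to 8, so 39·7 + 1 = 274.

274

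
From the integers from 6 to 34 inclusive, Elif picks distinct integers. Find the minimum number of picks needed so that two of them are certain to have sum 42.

17

Group the elements by complementary pair {x, 42−x}: {8,34}, {9,33}, {10,32}, …, giving 13 two-element pairs, the single value 21 (it cannot pair with itself since the integers are distinct), and 2 integers whose partner 42−x falls outside [6,34].
Pigeonhole: treating each of those 16 groups as a pigeonhole, one can pick one integer per group — 16 integers — with no two summing to 42.
The 17th integer lands in an occupied pair, forcing a sum of 42.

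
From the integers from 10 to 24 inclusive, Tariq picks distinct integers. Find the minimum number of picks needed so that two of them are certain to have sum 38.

Group the elements by complementary pair {x, 38−x}: {14,24}, {15,23}, {16,22}, …, giving 5 two-element pairs, the single value 19 (it cannot pair with itself since the integers are distinct), and 4 integers whose partner 38−x falls outside [10,24].
By the pigeonhole principle, treating each of those 10 groups as a pigeonhole, one can pick one integer per group — 10 integers — with no two summing to 38.
The 11th integer lands in an occupied pair, forcing a sum of 38.

11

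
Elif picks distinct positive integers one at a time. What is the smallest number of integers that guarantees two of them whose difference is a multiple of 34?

Integers whose pairwise differences are multiples of 34 are exactly those sharing a remainder mod 34. The 34 residue classes mod 34 are the pigeonholes.
With 34 integers one could put 1 in each residue class and have no class reach 2.
The 35th integer pushes some class to 2, so 34·1 + 1 = 35.

35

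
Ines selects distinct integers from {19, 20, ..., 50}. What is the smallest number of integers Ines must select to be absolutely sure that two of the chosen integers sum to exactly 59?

Group the elements by complementary pair {x, 59−x}: {19,40}, {20,39}, {21,38}, …, giving 11 two-element pairs and 10 integers whose partner 59−x falls outside [19,50].
Treating each of those 21 groups as a pigeonhole, one can pick one integer per group — 21 integers — with no two summing to 59.
The 22nd integer lands in an occupied pair, forcing a sum of 59.

22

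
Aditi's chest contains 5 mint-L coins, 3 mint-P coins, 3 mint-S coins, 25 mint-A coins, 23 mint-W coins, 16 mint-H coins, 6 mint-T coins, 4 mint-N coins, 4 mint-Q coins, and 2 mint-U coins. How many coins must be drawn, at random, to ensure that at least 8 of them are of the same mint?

An adversary could hand out at most 7 coins per mint (7 mints run out sooner): 5 + 3 + 3 + 7 + 7 + 7 + 6 + 4 + 4 + 2 = 48 coins and still no mint has 8.
One more coin lands in a mint already at 7, so 49 draws are enough and 48 are not.

49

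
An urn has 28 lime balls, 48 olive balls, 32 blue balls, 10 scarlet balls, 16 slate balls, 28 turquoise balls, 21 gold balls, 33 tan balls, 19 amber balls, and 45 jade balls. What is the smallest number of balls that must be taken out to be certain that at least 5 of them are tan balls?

In the worst case for collecting tan balls, every non-tan ball comes out first.
There are 28 + 48 + 32 + 10 + 16 + 28 + 21 + 19 + 45 = 247 non-tan balls altogether.
After those, each further ball must be tan, so 247 + 5 = 252 draws guarantee 5 tan balls.

252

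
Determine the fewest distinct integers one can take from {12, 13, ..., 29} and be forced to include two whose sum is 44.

12

A set avoiding the sum 44 can contain at most one of each pair {x, 44−x}, plus the 4 elements whose complement lies outside the range or equal to its own complement.
The integers 12, …, 22 (11 of them) are such a set: any two sum to at least 12+13 = 25 and at most 21+22 = 43 < 44.
By pigeonhole, any 12th integer completes one of the 7 pairs, so 12 choices force a sum of 44.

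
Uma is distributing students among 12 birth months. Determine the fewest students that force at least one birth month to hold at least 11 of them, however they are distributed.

With 120 students one could put exactly 10 in each of the 12 birth months, and no birth month would reach 11.
One more student must land in a birth month that already has 10, giving it 11.
So 12 × 10 + 1 = 121 students are required.

121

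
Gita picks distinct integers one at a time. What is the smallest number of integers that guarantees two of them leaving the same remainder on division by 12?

By the pigeonhole principle, the 12 residue classes mod 12 are the pigeonholes.
With 12 integers one could put 1 in each residue class and have no class reach 2.
The 13th integer pushes some class to 2, so 12·1 + 1 = 13.

13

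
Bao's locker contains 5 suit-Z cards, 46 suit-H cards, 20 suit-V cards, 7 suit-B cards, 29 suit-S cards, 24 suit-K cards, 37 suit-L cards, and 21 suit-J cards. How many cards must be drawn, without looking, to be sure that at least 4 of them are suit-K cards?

In the worst case for collecting suit-K cards, every non-suit-K card comes out first.
There are 5 + 46 + 20 + 7 + 29 + 37 + 21 = 165 non-suit-K cards altogether.
After those, each further card must be suit-K, so 165 + 4 = 169 draws guarantee 4 suit-K cards.

169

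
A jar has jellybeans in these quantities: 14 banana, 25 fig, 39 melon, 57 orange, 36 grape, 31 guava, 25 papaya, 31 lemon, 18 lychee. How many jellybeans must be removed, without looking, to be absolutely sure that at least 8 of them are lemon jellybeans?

253

In the worst case for collecting lemon jellybeans, every non-lemon jellybean comes out first.
There are 14 + 25 + 39 + 57 + 36 + 31 + 25 + 18 = 245 non-lemon jellybeans altogether.
After those, each further jellybean must be lemon, so 245 + 8 = 253 draws guarantee 8 lemon jellybeans.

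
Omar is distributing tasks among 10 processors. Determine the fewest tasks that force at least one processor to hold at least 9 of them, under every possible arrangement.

With 80 tasks one could put exactly 8 in each of the 10 processors, and no processor would reach 9.
One more task must land in a processor that already has 8, giving it 9.
So 10 × 8 + 1 = 81 tasks are required.

81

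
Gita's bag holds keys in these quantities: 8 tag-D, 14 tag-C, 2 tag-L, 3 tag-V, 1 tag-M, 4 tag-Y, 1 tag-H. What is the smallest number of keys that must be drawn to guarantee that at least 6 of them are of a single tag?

The 7 tags are the holes; the keys drawn are the pigeons.
To avoid 6 of any one tag, the worst case takes at most 5 of each tag, or every key of a tag that has fewer than 5.
That gives 5 + 5 + 2 + 3 + 1 + 4 + 1 = 21 keys with no tag reaching 6.
The next key forces some tag to 6, so 21 + 1 = 22.

22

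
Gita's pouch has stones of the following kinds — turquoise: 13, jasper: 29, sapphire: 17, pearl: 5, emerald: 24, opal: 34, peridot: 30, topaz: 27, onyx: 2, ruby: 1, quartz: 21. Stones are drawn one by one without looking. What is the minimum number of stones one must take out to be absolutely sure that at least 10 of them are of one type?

An adversary could hand out at most 9 stones per type (pearl, onyx, ruby run out sooner): 9 + 9 + 9 + 5 + 9 + 9 + 9 + 9 + 2 + 1 + 9 = 80 stones and still no type has 10.
By pigeonhole, one more stone lands in a type already at 9, so 81 draws are enough and 80 are not.

81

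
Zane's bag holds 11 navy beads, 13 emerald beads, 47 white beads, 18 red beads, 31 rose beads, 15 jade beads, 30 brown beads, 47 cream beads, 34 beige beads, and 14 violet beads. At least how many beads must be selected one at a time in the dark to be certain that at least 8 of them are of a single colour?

71

By the pigeonhole principle, put each drawn bead into a box by colour. The largest draw with every box below 8 takes min(count, 7) from each colour.
Σ min(cᵢ, 7) = 7 + 7 + 7 + 7 + 7 + 7 + 7 + 7 + 7 + 7 = 70.
Draw number 70 + 1 = 71 must push one box to 8.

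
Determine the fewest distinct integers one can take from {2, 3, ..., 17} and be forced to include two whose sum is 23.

11

Group the elements by complementary pair {x, 23−x}: {6,17}, {7,16}, {8,15}, …, giving 6 two-element pairs and 4 integers whose partner 23−x falls outside [2,17].
Treating each of those 10 groups as a pigeonhole, one can pick one integer per group — 10 integers — with no two summing to 23.
The 11th integer lands in an occupied pair, forcing a sum of 23.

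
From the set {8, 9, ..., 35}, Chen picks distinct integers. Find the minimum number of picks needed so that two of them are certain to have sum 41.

16

Group the elements by complementary pair {x, 41−x}: {8,33}, {9,32}, {10,31}, …, giving 13 two-element pairs and 2 integers whose partner 41−x falls outside [8,35].
Treating each of those 15 groups as a pigeonhole, one can pick one integer per group — 15 integers — with no two summing to 41.
The 16th integer lands in an occupied pair, forcing a sum of 41.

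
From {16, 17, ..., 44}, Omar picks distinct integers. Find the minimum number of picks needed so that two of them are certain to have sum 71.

21

Two chosen integers sum to 71 exactly when both halves of some pair {x, 71−x} with 27 ≤ x ≤ 71−x ≤ 44 are chosen — 9 such pairs.
The remaining 11 elements (those with no distinct partner in range) can never complete a 71-sum, so the worst case takes all of them and one from each pair: 11 + 9 = 20.
The 21st integer has to be the second member of some pair, so 20 + 1 = 21.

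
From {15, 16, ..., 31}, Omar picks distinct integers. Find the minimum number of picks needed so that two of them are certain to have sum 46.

Group the elements by complementary pair {x, 46−x}: {15,31}, {16,30}, {17,29}, …, giving 8 two-element pairs and the single value 23 (it cannot pair with itself since the integers are distinct).
Treating each of those 9 groups as a pigeonhole, one can pick one integer per group — 9 integers — with no two summing to 46.
The 10th integer lands in an occupied pair, forcing a sum of 46.

10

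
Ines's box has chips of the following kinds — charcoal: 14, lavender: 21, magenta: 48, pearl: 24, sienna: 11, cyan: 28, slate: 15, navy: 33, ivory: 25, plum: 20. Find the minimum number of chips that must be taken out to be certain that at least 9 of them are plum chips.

228

In the worst case for collecting plum chips, every non-plum chip comes out first.
There are 14 + 21 + 48 + 24 + 11 + 28 + 15 + 33 + 25 = 219 non-plum chips altogether.
After those, each further chip must be plum, so 219 + 9 = 228 draws guarantee 9 plum chips.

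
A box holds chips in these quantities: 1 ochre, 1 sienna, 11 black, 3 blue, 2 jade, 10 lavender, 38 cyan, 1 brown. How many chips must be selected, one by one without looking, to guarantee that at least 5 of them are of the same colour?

An adversary could hand out at most 4 chips per colour (5 colours run out sooner): 1 + 1 + 4 + 3 + 2 + 4 + 4 + 1 = 20 chips and still no colour has 5.
One more chip lands in a colour already at 4, so 21 draws are enough and 20 are not.

21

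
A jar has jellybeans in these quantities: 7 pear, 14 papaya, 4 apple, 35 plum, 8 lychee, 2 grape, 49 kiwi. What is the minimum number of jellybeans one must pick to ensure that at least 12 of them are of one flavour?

The 7 flavours are the holes; the jellybeans drawn are the pigeons.
To avoid 12 of any one flavour, the worst case takes at most 11 of each flavour, or every jellybean of a flavour that has fewer than 11.
That gives 7 + 11 + 4 + 11 + 8 + 2 + 11 = 54 jellybeans with no flavour reaching 12.
The next jellybean forces some flavour to 12, so 54 + 1 = 55.

55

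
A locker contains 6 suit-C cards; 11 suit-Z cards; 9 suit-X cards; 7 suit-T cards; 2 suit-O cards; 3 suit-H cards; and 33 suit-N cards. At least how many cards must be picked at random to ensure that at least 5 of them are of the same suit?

By pigeonhole, the 7 suits are the holes; the cards drawn are the pigeons.
To avoid 5 of any one suit, the worst case takes at most 4 of each suit, or every card of a suit that has fewer than 4.
That gives 4 + 4 + 4 + 4 + 2 + 3 + 4 = 25 cards with no suit reaching 5.
The next card forces some suit to 5, so 25 + 1 = 26.

26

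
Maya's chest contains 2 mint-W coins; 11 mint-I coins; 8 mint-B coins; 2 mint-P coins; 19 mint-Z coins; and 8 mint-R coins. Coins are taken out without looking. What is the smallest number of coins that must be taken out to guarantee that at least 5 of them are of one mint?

The 6 mints are the holes; the coins drawn are the pigeons.
To avoid 5 of any one mint, the worst case takes at most 4 of each mint, or every coin of a mint that has fewer than 4.
That gives 2 + 4 + 4 + 2 + 4 + 4 = 20 coins with no mint reaching 5.
The next coin forces some mint to 5, so 20 + 1 = 21.

21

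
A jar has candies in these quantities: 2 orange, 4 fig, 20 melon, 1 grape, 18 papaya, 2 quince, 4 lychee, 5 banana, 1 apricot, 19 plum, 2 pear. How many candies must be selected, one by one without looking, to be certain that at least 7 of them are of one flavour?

Put each drawn candy into a box by flavour. The largest draw with every box below 7 takes min(count, 6) from each flavour; flavours with fewer than 6 contribute all they have.
Σ min(cᵢ, 6) = 2 + 4 + 6 + 1 + 6 + 2 + 4 + 5 + 1 + 6 + 2 = 39.
Draw number 39 + 1 = 40 must push one box to 7.

40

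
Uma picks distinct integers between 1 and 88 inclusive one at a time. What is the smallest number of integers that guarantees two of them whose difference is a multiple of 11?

Integers whose pairwise differences are multiples of 11 are exactly those sharing a remainder mod 11. By the pigeonhole principle, the 11 residue classes mod 11 are the pigeonholes.
With 11 integers one could put 1 in each residue class and have no class reach 2.
The 12th integer pushes some class to 2, so 11·1 + 1 = 12.

12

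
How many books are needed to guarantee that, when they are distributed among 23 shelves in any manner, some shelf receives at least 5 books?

93

With 92 books one could put exactly 4 in each of the 23 shelves, and no shelf would reach 5.
Pigeonhole: one more book must land in a shelf that already has 4, giving it 5.
So 23 × 4 + 1 = 93 books are required.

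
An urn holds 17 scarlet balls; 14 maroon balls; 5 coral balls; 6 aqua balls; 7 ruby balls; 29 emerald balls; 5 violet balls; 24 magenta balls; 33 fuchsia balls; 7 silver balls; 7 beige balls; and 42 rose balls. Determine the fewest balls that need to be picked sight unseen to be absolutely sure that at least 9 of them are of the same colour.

86

The 12 colours are the holes; the balls drawn are the pigeons.
To avoid 9 of any one colour, the worst case takes at most 8 of each colour, or every ball of a colour that has fewer than 8.
That gives 8 + 8 + 5 + 6 + 7 + 8 + 5 + 8 + 8 + 7 + 7 + 8 = 85 balls with no colour reaching 9.
The next ball forces some colour to 9, so 85 + 1 = 86.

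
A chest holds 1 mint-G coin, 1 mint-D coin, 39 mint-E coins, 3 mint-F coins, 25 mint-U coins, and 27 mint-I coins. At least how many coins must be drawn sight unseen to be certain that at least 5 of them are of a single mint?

18

By the pigeonhole principle, put each drawn coin into a box by mint. The largest draw with every box below 5 takes min(count, 4) from each mint; mints with fewer than 4 contribute all they have.
Σ min(cᵢ, 4) = 1 + 1 + 4 + 3 + 4 + 4 = 17.
Draw number 17 + 1 = 18 must push one box to 5.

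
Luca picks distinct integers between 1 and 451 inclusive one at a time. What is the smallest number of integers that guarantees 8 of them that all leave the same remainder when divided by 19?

The 19 residue classes mod 19 are the pigeonholes.
With 133 integers one could put 7 in each residue class and have no class reach 8.
The 134th integer pushes some class to 8, so 19·7 + 1 = 134.

134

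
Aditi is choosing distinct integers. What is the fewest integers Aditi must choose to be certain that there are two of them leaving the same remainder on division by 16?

17

By pigeonhole, the 16 residue classes mod 16 are the pigeonholes.
With 16 integers one could put 1 in each residue class and have no class reach 2.
The 17th integer pushes some class to 2, so 16·1 + 1 = 17.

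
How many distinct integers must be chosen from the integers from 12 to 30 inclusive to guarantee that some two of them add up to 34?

A set avoiding the sum 34 can contain at most one of each pair {x, 34−x}, plus the 9 elements whose complement lies outside the range or equal to its own complement.
The integers 17, …, 30 (14 of them) are such a set: any two sum to at least 17+18 = 35 > 34.
Any 15th integer completes one of the 5 pairs, so 15 choices force a sum of 34.

15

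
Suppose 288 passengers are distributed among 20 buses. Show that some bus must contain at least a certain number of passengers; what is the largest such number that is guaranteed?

15

The 20 buses are the holes and the 288 passengers are the pigeons.
If every bus held at most 14 passengers, the total would be at most 20 × 14 = 280, which is less than 288.
So some bus holds at least ⌈288/20⌉ = 15 passengers.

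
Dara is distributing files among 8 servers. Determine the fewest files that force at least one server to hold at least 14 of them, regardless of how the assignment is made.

With 104 files one could put exactly 13 in each of the 8 servers, and no server would reach 14.
By the pigeonhole principle, one more file must land in a server that already has 13, giving it 14.
So 8 × 13 + 1 = 105 files are required.

105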